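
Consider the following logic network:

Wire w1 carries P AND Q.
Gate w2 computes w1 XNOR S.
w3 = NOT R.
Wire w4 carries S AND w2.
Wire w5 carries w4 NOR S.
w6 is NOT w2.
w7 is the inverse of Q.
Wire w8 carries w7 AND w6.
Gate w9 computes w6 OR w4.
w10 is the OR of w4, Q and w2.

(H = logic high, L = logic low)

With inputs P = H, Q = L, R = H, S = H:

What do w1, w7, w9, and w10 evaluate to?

w1 = P AND Q = H AND L = L
w2 = w1 XNOR S = L XNOR H = L
w4 = S AND w2 = H AND L = L
w6 = NOT w2 = NOT L = H
w7 = NOT Q = NOT L = H
w9 = w6 OR w4 = H OR L = H
w10 = w4 OR Q OR w2 = L OR L OR L = L

w1 = L; w7 = H; w9 = H; w10 = L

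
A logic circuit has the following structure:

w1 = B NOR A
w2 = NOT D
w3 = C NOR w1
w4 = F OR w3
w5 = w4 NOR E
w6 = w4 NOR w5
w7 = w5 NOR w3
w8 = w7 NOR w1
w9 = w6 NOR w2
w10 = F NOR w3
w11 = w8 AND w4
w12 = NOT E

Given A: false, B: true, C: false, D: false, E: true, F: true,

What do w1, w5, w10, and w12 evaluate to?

w1 = B NOR A = true NOR false = false
w3 = C NOR w1 = false NOR false = true
w4 = F OR w3 = true OR true = true
w5 = w4 NOR E = true NOR true = false
w10 = F NOR w3 = true NOR true = false
w12 = NOT E = NOT true = false

w1 = false, w5 = false, w10 = false, w12 = false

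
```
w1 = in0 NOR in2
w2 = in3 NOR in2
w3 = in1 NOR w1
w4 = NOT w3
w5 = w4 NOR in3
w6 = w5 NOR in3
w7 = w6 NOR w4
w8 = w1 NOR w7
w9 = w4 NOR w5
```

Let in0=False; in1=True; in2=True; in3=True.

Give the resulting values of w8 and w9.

w8 = True, w9 = False

w1 = in0 NOR in2 = False NOR True = False
w3 = in1 NOR w1 = True NOR False = False
w4 = NOT w3 = NOT False = True
w5 = w4 NOR in3 = True NOR True = False
w6 = w5 NOR in3 = False NOR True = False
w7 = w6 NOR w4 = False NOR True = False
w8 = w1 NOR w7 = False NOR False = True
w9 = w4 NOR w5 = True NOR False = False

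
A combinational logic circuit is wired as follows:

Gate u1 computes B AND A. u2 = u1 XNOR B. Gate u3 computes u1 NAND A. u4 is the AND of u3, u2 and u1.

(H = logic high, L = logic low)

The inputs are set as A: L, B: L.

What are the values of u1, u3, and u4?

u1 = B AND A = L AND L = L
u2 = u1 XNOR B = L XNOR L = H
u3 = u1 NAND A = L NAND L = H
u4 = u3 AND u2 AND u1 = H AND H AND L = L

u1 = L; u3 = H; u4 = L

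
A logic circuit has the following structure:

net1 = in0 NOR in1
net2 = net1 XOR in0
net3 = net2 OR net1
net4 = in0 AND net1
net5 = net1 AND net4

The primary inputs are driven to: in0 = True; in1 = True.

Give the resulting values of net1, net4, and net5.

net1 = in0 NOR in1 = True NOR True = False
net4 = in0 AND net1 = True AND False = False
net5 = net1 AND net4 = False AND False = False

net1 = False; net4 = False; net5 = False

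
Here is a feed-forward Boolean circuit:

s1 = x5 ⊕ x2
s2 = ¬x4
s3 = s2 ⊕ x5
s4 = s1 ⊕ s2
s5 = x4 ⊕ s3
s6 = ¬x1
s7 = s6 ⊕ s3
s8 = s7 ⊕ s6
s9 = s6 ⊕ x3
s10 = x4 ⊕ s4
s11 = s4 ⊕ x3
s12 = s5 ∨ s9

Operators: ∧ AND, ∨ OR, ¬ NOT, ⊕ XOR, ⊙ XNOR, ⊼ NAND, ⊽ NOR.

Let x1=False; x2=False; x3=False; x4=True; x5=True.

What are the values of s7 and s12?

s2 = NOT x4 = NOT True = False
s3 = s2 XOR x5 = False XOR True = True
s5 = x4 XOR s3 = True XOR True = False
s6 = NOT x1 = NOT False = True
s7 = s6 XOR s3 = True XOR True = False
s9 = s6 XOR x3 = True XOR False = True
s12 = s5 OR s9 = False OR True = True

s7 = False, s12 = True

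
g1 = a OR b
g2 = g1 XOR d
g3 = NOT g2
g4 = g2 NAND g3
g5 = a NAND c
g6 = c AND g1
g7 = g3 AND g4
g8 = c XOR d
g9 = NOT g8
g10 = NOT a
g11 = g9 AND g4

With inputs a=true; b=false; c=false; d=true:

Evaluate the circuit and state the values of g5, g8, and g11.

g1 = a OR b = true OR false = true
g2 = g1 XOR d = true XOR true = false
g3 = NOT g2 = NOT false = true
g4 = g2 NAND g3 = false NAND true = true
g5 = a NAND c = true NAND false = true
g8 = c XOR d = false XOR true = true
g9 = NOT g8 = NOT true = false
g11 = g9 AND g4 = false AND true = false

g5 = true, g8 = true, g11 = false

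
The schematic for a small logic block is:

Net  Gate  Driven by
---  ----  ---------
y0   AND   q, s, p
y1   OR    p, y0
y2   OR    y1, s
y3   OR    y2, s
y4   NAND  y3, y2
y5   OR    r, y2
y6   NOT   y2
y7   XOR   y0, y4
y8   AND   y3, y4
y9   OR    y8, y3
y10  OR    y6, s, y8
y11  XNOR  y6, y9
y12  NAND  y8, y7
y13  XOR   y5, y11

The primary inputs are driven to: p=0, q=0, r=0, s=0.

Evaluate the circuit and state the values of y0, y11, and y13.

y0 = q AND s AND p = 0 AND 0 AND 0 = 0
y1 = p OR y0 = 0 OR 0 = 0
y2 = y1 OR s = 0 OR 0 = 0
y3 = y2 OR s = 0 OR 0 = 0
y4 = y3 NAND y2 = 0 NAND 0 = 1
y5 = r OR y2 = 0 OR 0 = 0
y6 = NOT y2 = NOT 0 = 1
y8 = y3 AND y4 = 0 AND 1 = 0
y9 = y8 OR y3 = 0 OR 0 = 0
y11 = y6 XNOR y9 = 1 XNOR 0 = 0
y13 = y5 XOR y11 = 0 XOR 0 = 0

y0 = 0, y11 = 0, y13 = 0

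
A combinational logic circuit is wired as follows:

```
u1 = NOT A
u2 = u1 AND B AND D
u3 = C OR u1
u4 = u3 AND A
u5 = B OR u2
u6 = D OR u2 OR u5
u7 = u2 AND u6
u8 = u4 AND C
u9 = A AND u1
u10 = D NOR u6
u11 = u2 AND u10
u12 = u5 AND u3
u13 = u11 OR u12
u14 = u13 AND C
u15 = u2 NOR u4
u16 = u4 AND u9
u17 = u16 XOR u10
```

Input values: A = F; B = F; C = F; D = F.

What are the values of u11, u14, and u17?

u11 = F, u14 = F, u17 = T

u1 = NOT A = NOT F = T
u2 = u1 AND B AND D = T AND F AND F = F
u3 = C OR u1 = F OR T = T
u4 = u3 AND A = T AND F = F
u5 = B OR u2 = F OR F = F
u6 = D OR u2 OR u5 = F OR F OR F = F
u9 = A AND u1 = F AND T = F
u10 = D NOR u6 = F NOR F = T
u11 = u2 AND u10 = F AND T = F
u12 = u5 AND u3 = F AND T = F
u13 = u11 OR u12 = F OR F = F
u14 = u13 AND C = F AND F = F
u16 = u4 AND u9 = F AND F = F
u17 = u16 XOR u10 = F XOR T = T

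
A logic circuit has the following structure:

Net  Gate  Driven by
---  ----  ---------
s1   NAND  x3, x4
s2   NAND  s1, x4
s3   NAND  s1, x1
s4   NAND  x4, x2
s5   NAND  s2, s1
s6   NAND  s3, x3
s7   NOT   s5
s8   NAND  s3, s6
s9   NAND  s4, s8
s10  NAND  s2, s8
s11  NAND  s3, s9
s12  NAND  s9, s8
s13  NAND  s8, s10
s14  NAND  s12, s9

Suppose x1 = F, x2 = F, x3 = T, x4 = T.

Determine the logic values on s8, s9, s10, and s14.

s8 = T  s9 = F  s10 = F  s14 = T

s1 = x3 NAND x4 = T NAND T = F
s2 = s1 NAND x4 = F NAND T = T
s3 = s1 NAND x1 = F NAND F = T
s4 = x4 NAND x2 = T NAND F = T
s6 = s3 NAND x3 = T NAND T = F
s8 = s3 NAND s6 = T NAND F = T
s9 = s4 NAND s8 = T NAND T = F
s10 = s2 NAND s8 = T NAND T = F
s12 = s9 NAND s8 = F NAND T = T
s14 = s12 NAND s9 = T NAND F = T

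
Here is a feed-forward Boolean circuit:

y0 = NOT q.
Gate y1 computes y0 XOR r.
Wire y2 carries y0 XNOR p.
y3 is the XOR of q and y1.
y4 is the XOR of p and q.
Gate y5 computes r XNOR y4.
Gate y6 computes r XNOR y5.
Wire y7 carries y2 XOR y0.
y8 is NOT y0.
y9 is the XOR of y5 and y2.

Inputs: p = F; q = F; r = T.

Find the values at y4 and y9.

y0 = NOT q = NOT F = T
y2 = y0 XNOR p = T XNOR F = F
y4 = p XOR q = F XOR F = F
y5 = r XNOR y4 = T XNOR F = F
y9 = y5 XOR y2 = F XOR F = F

y4 = F; y9 = F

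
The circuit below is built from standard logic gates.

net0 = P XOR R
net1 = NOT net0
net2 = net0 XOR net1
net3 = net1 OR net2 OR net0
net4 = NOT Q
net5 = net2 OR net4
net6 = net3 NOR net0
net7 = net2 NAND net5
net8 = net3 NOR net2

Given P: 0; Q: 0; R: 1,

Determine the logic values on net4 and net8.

net0 = P XOR R = 0 XOR 1 = 1
net1 = NOT net0 = NOT 1 = 0
net2 = net0 XOR net1 = 1 XOR 0 = 1
net3 = net1 OR net2 OR net0 = 0 OR 1 OR 1 = 1
net4 = NOT Q = NOT 0 = 1
net8 = net3 NOR net2 = 1 NOR 1 = 0

net4 = 1; net8 = 0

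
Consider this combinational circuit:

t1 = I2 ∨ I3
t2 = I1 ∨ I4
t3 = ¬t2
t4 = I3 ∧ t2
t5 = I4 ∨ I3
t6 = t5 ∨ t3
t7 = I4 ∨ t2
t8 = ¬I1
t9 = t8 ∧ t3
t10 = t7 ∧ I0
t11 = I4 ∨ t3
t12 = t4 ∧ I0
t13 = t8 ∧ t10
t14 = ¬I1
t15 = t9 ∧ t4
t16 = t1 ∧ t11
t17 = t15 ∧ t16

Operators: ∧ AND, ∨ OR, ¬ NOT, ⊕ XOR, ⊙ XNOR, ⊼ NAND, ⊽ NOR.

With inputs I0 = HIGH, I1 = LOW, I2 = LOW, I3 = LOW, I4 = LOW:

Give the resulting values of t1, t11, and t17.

t1 = I2 OR I3 = LOW OR LOW = LOW
t2 = I1 OR I4 = LOW OR LOW = LOW
t3 = NOT t2 = NOT LOW = HIGH
t4 = I3 AND t2 = LOW AND LOW = LOW
t8 = NOT I1 = NOT LOW = HIGH
t9 = t8 AND t3 = HIGH AND HIGH = HIGH
t11 = I4 OR t3 = LOW OR HIGH = HIGH
t15 = t9 AND t4 = HIGH AND LOW = LOW
t16 = t1 AND t11 = LOW AND HIGH = LOW
t17 = t15 AND t16 = LOW AND LOW = LOW

t1 = LOW, t11 = HIGH, t17 = LOW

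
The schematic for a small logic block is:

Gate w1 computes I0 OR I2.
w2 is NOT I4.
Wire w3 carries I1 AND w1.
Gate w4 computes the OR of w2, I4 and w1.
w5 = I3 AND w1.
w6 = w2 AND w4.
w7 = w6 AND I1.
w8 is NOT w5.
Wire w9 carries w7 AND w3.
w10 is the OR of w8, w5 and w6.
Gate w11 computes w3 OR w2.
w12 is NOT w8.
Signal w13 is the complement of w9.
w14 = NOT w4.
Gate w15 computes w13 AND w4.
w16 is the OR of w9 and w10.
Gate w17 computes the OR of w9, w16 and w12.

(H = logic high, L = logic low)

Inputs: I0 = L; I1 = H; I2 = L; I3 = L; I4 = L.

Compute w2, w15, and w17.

w1 = I0 OR I2 = L OR L = L
w2 = NOT I4 = NOT L = H
w3 = I1 AND w1 = H AND L = L
w4 = w2 OR I4 OR w1 = H OR L OR L = H
w5 = I3 AND w1 = L AND L = L
w6 = w2 AND w4 = H AND H = H
w7 = w6 AND I1 = H AND H = H
w8 = NOT w5 = NOT L = H
w9 = w7 AND w3 = H AND L = L
w10 = w8 OR w5 OR w6 = H OR L OR H = H
w12 = NOT w8 = NOT H = L
w13 = NOT w9 = NOT L = H
w15 = w13 AND w4 = H AND H = H
w16 = w9 OR w10 = L OR H = H
w17 = w9 OR w16 OR w12 = L OR H OR L = H

w2 = H  w15 = H  w17 = H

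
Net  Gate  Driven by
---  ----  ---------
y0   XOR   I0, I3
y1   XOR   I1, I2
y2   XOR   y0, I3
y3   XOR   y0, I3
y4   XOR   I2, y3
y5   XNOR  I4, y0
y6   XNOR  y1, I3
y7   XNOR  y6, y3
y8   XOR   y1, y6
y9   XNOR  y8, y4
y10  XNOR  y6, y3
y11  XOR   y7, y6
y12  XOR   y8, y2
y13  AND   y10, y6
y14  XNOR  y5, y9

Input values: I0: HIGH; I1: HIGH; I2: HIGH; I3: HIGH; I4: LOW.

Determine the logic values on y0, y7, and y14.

y0 = I0 XOR I3 = HIGH XOR HIGH = LOW
y1 = I1 XOR I2 = HIGH XOR HIGH = LOW
y3 = y0 XOR I3 = LOW XOR HIGH = HIGH
y4 = I2 XOR y3 = HIGH XOR HIGH = LOW
y5 = I4 XNOR y0 = LOW XNOR LOW = HIGH
y6 = y1 XNOR I3 = LOW XNOR HIGH = LOW
y7 = y6 XNOR y3 = LOW XNOR HIGH = LOW
y8 = y1 XOR y6 = LOW XOR LOW = LOW
y9 = y8 XNOR y4 = LOW XNOR LOW = HIGH
y14 = y5 XNOR y9 = HIGH XNOR HIGH = HIGH

y0 = LOW; y7 = LOW; y14 = HIGH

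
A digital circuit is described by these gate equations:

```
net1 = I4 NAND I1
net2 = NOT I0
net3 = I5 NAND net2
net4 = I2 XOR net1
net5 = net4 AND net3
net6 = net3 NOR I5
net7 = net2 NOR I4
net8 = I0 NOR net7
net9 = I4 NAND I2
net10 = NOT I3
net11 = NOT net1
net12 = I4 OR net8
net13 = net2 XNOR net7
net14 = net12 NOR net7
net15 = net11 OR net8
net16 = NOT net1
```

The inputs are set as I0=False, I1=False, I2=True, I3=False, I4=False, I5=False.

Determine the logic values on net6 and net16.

net6 = False, net16 = False

net1 = I4 NAND I1 = False NAND False = True
net2 = NOT I0 = NOT False = True
net3 = I5 NAND net2 = False NAND True = True
net6 = net3 NOR I5 = True NOR False = False
net16 = NOT net1 = NOT True = False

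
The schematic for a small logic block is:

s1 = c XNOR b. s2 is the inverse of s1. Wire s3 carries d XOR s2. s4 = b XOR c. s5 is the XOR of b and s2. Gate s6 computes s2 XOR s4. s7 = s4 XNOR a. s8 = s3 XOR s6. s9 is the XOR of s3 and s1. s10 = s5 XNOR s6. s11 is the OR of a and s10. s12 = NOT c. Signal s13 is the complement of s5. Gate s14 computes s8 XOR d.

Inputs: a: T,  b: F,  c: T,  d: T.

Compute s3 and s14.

s1 = c XNOR b = T XNOR F = F
s2 = NOT s1 = NOT F = T
s3 = d XOR s2 = T XOR T = F
s4 = b XOR c = F XOR T = T
s6 = s2 XOR s4 = T XOR T = F
s8 = s3 XOR s6 = F XOR F = F
s14 = s8 XOR d = F XOR T = T

s3 = F, s14 = T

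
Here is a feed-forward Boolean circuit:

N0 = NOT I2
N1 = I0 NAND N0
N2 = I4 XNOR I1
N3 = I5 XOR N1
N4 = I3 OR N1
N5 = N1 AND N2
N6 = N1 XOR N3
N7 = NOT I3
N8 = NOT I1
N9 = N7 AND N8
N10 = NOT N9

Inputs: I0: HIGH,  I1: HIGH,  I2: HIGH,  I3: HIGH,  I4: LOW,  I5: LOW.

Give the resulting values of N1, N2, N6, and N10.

N1 = HIGH, N2 = LOW, N6 = LOW, N10 = HIGH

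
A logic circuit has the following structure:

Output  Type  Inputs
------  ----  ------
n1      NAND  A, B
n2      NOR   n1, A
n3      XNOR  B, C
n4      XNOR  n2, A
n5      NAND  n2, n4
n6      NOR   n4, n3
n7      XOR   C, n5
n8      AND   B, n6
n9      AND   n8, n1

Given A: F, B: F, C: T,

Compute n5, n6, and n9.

n5 = T; n6 = F; n9 = F

n1 = A NAND B = F NAND F = T
n2 = n1 NOR A = T NOR F = F
n3 = B XNOR C = F XNOR T = F
n4 = n2 XNOR A = F XNOR F = T
n5 = n2 NAND n4 = F NAND T = T
n6 = n4 NOR n3 = T NOR F = F
n8 = B AND n6 = F AND F = F
n9 = n8 AND n1 = F AND T = F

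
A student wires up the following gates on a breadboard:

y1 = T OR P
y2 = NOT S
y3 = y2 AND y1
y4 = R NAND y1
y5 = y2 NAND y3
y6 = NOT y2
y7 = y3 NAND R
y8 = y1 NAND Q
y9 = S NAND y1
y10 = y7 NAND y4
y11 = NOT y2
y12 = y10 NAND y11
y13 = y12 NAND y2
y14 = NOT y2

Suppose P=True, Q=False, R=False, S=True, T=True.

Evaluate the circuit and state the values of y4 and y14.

y1 = T OR P = True OR True = True
y2 = NOT S = NOT True = False
y4 = R NAND y1 = False NAND True = True
y14 = NOT y2 = NOT False = True

y4 = True, y14 = True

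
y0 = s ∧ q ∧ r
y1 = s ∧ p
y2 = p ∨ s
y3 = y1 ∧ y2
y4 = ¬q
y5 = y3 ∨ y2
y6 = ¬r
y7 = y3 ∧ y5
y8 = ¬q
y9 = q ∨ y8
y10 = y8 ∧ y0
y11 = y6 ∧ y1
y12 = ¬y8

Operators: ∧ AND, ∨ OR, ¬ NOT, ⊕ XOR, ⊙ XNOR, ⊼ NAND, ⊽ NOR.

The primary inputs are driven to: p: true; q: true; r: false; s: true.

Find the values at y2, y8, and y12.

y2 = true; y8 = false; y12 = true

y2 = p OR s = true OR true = true
y8 = NOT q = NOT true = false
y12 = NOT y8 = NOT false = true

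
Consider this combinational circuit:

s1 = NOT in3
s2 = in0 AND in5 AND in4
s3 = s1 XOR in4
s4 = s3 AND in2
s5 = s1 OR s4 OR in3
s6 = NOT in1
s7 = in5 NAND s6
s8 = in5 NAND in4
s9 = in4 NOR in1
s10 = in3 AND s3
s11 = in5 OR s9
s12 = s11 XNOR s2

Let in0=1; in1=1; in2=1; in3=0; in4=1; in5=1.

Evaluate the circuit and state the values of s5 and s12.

s5 = 1  s12 = 1

s1 = NOT in3 = NOT 0 = 1
s2 = in0 AND in5 AND in4 = 1 AND 1 AND 1 = 1
s3 = s1 XOR in4 = 1 XOR 1 = 0
s4 = s3 AND in2 = 0 AND 1 = 0
s5 = s1 OR s4 OR in3 = 1 OR 0 OR 0 = 1
s9 = in4 NOR in1 = 1 NOR 1 = 0
s11 = in5 OR s9 = 1 OR 0 = 1
s12 = s11 XNOR s2 = 1 XNOR 1 = 1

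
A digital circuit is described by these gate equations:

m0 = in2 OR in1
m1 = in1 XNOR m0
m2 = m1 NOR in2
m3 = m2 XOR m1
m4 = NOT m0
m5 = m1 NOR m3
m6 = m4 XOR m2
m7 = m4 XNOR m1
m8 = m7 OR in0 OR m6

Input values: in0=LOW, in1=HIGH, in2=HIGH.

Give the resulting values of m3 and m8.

m3 = HIGH, m8 = LOW

m0 = in2 OR in1 = HIGH OR HIGH = HIGH
m1 = in1 XNOR m0 = HIGH XNOR HIGH = HIGH
m2 = m1 NOR in2 = HIGH NOR HIGH = LOW
m3 = m2 XOR m1 = LOW XOR HIGH = HIGH
m4 = NOT m0 = NOT HIGH = LOW
m6 = m4 XOR m2 = LOW XOR LOW = LOW
m7 = m4 XNOR m1 = LOW XNOR HIGH = LOW
m8 = m7 OR in0 OR m6 = LOW OR LOW OR LOW = LOW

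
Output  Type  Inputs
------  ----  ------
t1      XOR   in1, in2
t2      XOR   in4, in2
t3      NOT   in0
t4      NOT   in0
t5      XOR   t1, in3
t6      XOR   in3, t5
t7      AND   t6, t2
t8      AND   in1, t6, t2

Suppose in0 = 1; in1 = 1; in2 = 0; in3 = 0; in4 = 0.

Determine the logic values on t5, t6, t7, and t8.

t5 = 1, t6 = 1, t7 = 0, t8 = 0

t1 = in1 XOR in2 = 1 XOR 0 = 1
t2 = in4 XOR in2 = 0 XOR 0 = 0
t5 = t1 XOR in3 = 1 XOR 0 = 1
t6 = in3 XOR t5 = 0 XOR 1 = 1
t7 = t6 AND t2 = 1 AND 0 = 0
t8 = in1 AND t6 AND t2 = 1 AND 1 AND 0 = 0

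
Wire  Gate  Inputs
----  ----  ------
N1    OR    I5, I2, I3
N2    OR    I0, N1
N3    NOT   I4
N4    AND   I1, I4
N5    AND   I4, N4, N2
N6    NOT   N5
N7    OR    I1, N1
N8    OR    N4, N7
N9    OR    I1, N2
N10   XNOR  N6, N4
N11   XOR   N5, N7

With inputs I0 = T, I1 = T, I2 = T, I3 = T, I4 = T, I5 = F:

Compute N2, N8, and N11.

N1 = I5 OR I2 OR I3 = F OR T OR T = T
N2 = I0 OR N1 = T OR T = T
N4 = I1 AND I4 = T AND T = T
N5 = I4 AND N4 AND N2 = T AND T AND T = T
N7 = I1 OR N1 = T OR T = T
N8 = N4 OR N7 = T OR T = T
N11 = N5 XOR N7 = T XOR T = F

N2 = T, N8 = T, N11 = F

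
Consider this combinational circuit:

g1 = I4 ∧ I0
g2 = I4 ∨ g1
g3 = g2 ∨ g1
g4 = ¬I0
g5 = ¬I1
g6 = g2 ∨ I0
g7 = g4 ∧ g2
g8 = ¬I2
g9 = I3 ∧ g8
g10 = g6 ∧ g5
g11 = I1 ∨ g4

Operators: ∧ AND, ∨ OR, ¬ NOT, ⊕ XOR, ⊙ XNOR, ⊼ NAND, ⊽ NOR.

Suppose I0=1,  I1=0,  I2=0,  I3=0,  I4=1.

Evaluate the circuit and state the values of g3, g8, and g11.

g1 = I4 AND I0 = 1 AND 1 = 1
g2 = I4 OR g1 = 1 OR 1 = 1
g3 = g2 OR g1 = 1 OR 1 = 1
g4 = NOT I0 = NOT 1 = 0
g8 = NOT I2 = NOT 0 = 1
g11 = I1 OR g4 = 0 OR 0 = 0

g3 = 1; g8 = 1; g11 = 0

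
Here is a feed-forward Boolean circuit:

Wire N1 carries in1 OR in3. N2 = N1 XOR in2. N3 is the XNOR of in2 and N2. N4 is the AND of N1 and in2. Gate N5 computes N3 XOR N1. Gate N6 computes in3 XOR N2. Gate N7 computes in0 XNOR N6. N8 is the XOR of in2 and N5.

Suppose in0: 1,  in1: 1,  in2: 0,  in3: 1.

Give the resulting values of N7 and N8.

N1 = in1 OR in3 = 1 OR 1 = 1
N2 = N1 XOR in2 = 1 XOR 0 = 1
N3 = in2 XNOR N2 = 0 XNOR 1 = 0
N5 = N3 XOR N1 = 0 XOR 1 = 1
N6 = in3 XOR N2 = 1 XOR 1 = 0
N7 = in0 XNOR N6 = 1 XNOR 0 = 0
N8 = in2 XOR N5 = 0 XOR 1 = 1

N7 = 0, N8 = 1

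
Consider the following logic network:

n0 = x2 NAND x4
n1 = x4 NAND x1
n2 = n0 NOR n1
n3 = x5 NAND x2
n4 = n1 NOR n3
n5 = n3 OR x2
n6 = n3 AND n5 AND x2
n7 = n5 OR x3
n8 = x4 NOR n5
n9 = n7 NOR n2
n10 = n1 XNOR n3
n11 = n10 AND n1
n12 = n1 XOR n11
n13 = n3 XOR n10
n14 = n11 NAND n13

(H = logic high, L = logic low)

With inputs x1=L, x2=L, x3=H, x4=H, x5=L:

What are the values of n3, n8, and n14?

n3 = H, n8 = L, n14 = H

n1 = x4 NAND x1 = H NAND L = H
n3 = x5 NAND x2 = L NAND L = H
n5 = n3 OR x2 = H OR L = H
n8 = x4 NOR n5 = H NOR H = L
n10 = n1 XNOR n3 = H XNOR H = H
n11 = n10 AND n1 = H AND H = H
n13 = n3 XOR n10 = H XOR H = L
n14 = n11 NAND n13 = H NAND L = H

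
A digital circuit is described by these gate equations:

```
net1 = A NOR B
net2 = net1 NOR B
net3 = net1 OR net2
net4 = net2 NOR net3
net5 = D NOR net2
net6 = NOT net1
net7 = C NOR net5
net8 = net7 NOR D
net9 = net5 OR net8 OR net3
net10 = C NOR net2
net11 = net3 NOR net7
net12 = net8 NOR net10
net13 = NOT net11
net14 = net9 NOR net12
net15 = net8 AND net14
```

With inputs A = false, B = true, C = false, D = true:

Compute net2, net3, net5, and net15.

net2 = false; net3 = false; net5 = false; net15 = false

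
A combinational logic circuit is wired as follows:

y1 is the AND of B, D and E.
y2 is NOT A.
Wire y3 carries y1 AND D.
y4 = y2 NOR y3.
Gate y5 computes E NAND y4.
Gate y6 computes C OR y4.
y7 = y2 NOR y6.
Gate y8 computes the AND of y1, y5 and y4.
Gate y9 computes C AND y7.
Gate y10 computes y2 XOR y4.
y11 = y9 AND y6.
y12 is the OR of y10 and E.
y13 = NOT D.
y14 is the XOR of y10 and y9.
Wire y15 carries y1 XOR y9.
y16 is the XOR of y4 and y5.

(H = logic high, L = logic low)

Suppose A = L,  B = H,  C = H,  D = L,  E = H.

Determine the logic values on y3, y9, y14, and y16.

y1 = B AND D AND E = H AND L AND H = L
y2 = NOT A = NOT L = H
y3 = y1 AND D = L AND L = L
y4 = y2 NOR y3 = H NOR L = L
y5 = E NAND y4 = H NAND L = H
y6 = C OR y4 = H OR L = H
y7 = y2 NOR y6 = H NOR H = L
y9 = C AND y7 = H AND L = L
y10 = y2 XOR y4 = H XOR L = H
y14 = y10 XOR y9 = H XOR L = H
y16 = y4 XOR y5 = L XOR H = H

y3 = L, y9 = L, y14 = H, y16 = H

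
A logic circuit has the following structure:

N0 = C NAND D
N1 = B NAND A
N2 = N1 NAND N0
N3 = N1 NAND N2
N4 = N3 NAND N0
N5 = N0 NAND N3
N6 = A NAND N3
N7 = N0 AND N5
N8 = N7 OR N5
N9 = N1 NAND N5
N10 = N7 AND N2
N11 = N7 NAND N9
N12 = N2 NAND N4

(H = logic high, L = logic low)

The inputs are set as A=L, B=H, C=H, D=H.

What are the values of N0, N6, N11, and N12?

N0 = C NAND D = H NAND H = L
N1 = B NAND A = H NAND L = H
N2 = N1 NAND N0 = H NAND L = H
N3 = N1 NAND N2 = H NAND H = L
N4 = N3 NAND N0 = L NAND L = H
N5 = N0 NAND N3 = L NAND L = H
N6 = A NAND N3 = L NAND L = H
N7 = N0 AND N5 = L AND H = L
N9 = N1 NAND N5 = H NAND H = L
N11 = N7 NAND N9 = L NAND L = H
N12 = N2 NAND N4 = H NAND H = L

N0 = L, N6 = H, N11 = H, N12 = L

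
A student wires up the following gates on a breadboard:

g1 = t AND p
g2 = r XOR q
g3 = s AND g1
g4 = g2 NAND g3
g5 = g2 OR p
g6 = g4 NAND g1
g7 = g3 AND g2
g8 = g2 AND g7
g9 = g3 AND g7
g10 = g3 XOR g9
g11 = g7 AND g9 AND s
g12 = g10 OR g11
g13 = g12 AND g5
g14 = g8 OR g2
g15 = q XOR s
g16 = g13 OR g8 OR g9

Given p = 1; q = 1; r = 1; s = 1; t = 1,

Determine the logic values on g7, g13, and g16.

g7 = 0, g13 = 1, g16 = 1

g1 = t AND p = 1 AND 1 = 1
g2 = r XOR q = 1 XOR 1 = 0
g3 = s AND g1 = 1 AND 1 = 1
g5 = g2 OR p = 0 OR 1 = 1
g7 = g3 AND g2 = 1 AND 0 = 0
g8 = g2 AND g7 = 0 AND 0 = 0
g9 = g3 AND g7 = 1 AND 0 = 0
g10 = g3 XOR g9 = 1 XOR 0 = 1
g11 = g7 AND g9 AND s = 0 AND 0 AND 1 = 0
g12 = g10 OR g11 = 1 OR 0 = 1
g13 = g12 AND g5 = 1 AND 1 = 1
g16 = g13 OR g8 OR g9 = 1 OR 0 OR 0 = 1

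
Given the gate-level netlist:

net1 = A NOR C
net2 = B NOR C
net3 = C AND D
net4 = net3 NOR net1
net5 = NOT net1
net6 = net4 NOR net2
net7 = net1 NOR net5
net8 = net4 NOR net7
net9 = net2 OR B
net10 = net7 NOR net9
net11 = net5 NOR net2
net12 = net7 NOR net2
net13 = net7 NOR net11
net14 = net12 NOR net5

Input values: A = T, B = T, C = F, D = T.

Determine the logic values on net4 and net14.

net1 = A NOR C = T NOR F = F
net2 = B NOR C = T NOR F = F
net3 = C AND D = F AND T = F
net4 = net3 NOR net1 = F NOR F = T
net5 = NOT net1 = NOT F = T
net7 = net1 NOR net5 = F NOR T = F
net12 = net7 NOR net2 = F NOR F = T
net14 = net12 NOR net5 = T NOR T = F

net4 = T; net14 = F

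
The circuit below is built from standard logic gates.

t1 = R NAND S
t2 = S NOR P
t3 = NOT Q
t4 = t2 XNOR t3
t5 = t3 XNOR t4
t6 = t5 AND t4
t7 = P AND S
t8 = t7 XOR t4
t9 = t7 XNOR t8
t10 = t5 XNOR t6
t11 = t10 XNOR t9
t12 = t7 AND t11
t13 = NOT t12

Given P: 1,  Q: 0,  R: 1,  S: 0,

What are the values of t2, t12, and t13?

t2 = S NOR P = 0 NOR 1 = 0
t3 = NOT Q = NOT 0 = 1
t4 = t2 XNOR t3 = 0 XNOR 1 = 0
t5 = t3 XNOR t4 = 1 XNOR 0 = 0
t6 = t5 AND t4 = 0 AND 0 = 0
t7 = P AND S = 1 AND 0 = 0
t8 = t7 XOR t4 = 0 XOR 0 = 0
t9 = t7 XNOR t8 = 0 XNOR 0 = 1
t10 = t5 XNOR t6 = 0 XNOR 0 = 1
t11 = t10 XNOR t9 = 1 XNOR 1 = 1
t12 = t7 AND t11 = 0 AND 1 = 0
t13 = NOT t12 = NOT 0 = 1

t2 = 0, t12 = 0, t13 = 1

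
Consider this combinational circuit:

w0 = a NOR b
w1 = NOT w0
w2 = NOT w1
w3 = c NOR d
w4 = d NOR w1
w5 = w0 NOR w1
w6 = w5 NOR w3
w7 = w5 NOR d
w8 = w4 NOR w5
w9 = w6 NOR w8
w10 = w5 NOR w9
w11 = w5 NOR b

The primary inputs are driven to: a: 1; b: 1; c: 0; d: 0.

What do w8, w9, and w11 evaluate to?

w0 = a NOR b = 1 NOR 1 = 0
w1 = NOT w0 = NOT 0 = 1
w3 = c NOR d = 0 NOR 0 = 1
w4 = d NOR w1 = 0 NOR 1 = 0
w5 = w0 NOR w1 = 0 NOR 1 = 0
w6 = w5 NOR w3 = 0 NOR 1 = 0
w8 = w4 NOR w5 = 0 NOR 0 = 1
w9 = w6 NOR w8 = 0 NOR 1 = 0
w11 = w5 NOR b = 0 NOR 1 = 0

w8 = 1, w9 = 0, w11 = 0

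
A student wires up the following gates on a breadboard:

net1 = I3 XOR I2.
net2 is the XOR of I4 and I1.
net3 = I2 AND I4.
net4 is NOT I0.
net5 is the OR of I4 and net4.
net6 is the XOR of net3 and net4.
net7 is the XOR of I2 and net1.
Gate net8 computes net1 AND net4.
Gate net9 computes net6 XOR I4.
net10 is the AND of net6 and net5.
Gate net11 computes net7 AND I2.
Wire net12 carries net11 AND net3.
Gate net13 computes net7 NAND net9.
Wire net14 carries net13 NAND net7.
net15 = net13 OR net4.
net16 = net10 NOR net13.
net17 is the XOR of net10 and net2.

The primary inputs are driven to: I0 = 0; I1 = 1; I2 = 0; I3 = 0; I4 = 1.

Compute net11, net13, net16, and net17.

net11 = 0, net13 = 1, net16 = 0, net17 = 1

net1 = I3 XOR I2 = 0 XOR 0 = 0
net2 = I4 XOR I1 = 1 XOR 1 = 0
net3 = I2 AND I4 = 0 AND 1 = 0
net4 = NOT I0 = NOT 0 = 1
net5 = I4 OR net4 = 1 OR 1 = 1
net6 = net3 XOR net4 = 0 XOR 1 = 1
net7 = I2 XOR net1 = 0 XOR 0 = 0
net9 = net6 XOR I4 = 1 XOR 1 = 0
net10 = net6 AND net5 = 1 AND 1 = 1
net11 = net7 AND I2 = 0 AND 0 = 0
net13 = net7 NAND net9 = 0 NAND 0 = 1
net16 = net10 NOR net13 = 1 NOR 1 = 0
net17 = net10 XOR net2 = 1 XOR 0 = 1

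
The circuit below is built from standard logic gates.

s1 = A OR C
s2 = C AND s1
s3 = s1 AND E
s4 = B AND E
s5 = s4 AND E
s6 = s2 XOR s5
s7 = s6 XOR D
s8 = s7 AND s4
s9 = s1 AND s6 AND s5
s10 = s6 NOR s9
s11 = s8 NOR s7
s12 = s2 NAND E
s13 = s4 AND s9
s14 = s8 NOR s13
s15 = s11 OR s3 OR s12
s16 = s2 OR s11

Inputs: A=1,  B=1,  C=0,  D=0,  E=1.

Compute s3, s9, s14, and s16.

s1 = A OR C = 1 OR 0 = 1
s2 = C AND s1 = 0 AND 1 = 0
s3 = s1 AND E = 1 AND 1 = 1
s4 = B AND E = 1 AND 1 = 1
s5 = s4 AND E = 1 AND 1 = 1
s6 = s2 XOR s5 = 0 XOR 1 = 1
s7 = s6 XOR D = 1 XOR 0 = 1
s8 = s7 AND s4 = 1 AND 1 = 1
s9 = s1 AND s6 AND s5 = 1 AND 1 AND 1 = 1
s11 = s8 NOR s7 = 1 NOR 1 = 0
s13 = s4 AND s9 = 1 AND 1 = 1
s14 = s8 NOR s13 = 1 NOR 1 = 0
s16 = s2 OR s11 = 0 OR 0 = 0

s3 = 1; s9 = 1; s14 = 0; s16 = 0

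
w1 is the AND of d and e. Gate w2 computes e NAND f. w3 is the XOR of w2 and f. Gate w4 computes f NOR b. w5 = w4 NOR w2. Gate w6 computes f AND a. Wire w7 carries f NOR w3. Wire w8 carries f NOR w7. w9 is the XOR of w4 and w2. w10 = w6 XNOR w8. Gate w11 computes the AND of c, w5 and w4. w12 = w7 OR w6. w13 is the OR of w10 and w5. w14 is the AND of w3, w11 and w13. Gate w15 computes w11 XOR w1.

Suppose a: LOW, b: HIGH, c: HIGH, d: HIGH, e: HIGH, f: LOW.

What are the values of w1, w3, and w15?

w1 = d AND e = HIGH AND HIGH = HIGH
w2 = e NAND f = HIGH NAND LOW = HIGH
w3 = w2 XOR f = HIGH XOR LOW = HIGH
w4 = f NOR b = LOW NOR HIGH = LOW
w5 = w4 NOR w2 = LOW NOR HIGH = LOW
w11 = c AND w5 AND w4 = HIGH AND LOW AND LOW = LOW
w15 = w11 XOR w1 = LOW XOR HIGH = HIGH

w1 = HIGH, w3 = HIGH, w15 = HIGH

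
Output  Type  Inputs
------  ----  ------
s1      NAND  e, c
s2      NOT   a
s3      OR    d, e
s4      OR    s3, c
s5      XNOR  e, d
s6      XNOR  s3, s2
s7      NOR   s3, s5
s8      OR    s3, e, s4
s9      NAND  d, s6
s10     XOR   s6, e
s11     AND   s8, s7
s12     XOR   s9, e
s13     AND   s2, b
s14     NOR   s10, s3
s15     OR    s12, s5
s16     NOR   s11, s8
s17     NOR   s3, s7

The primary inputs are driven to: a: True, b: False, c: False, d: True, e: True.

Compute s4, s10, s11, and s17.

s2 = NOT a = NOT True = False
s3 = d OR e = True OR True = True
s4 = s3 OR c = True OR False = True
s5 = e XNOR d = True XNOR True = True
s6 = s3 XNOR s2 = True XNOR False = False
s7 = s3 NOR s5 = True NOR True = False
s8 = s3 OR e OR s4 = True OR True OR True = True
s10 = s6 XOR e = False XOR True = True
s11 = s8 AND s7 = True AND False = False
s17 = s3 NOR s7 = True NOR False = False

s4 = True, s10 = True, s11 = False, s17 = False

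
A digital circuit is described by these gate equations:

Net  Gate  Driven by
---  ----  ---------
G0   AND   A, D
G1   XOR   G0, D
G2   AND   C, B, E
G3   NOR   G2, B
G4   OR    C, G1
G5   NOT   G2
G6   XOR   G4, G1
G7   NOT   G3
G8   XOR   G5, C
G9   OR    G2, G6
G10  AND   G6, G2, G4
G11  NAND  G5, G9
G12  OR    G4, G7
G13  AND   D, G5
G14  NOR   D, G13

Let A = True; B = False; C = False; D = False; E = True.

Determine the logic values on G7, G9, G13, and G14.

G7 = False  G9 = False  G13 = False  G14 = True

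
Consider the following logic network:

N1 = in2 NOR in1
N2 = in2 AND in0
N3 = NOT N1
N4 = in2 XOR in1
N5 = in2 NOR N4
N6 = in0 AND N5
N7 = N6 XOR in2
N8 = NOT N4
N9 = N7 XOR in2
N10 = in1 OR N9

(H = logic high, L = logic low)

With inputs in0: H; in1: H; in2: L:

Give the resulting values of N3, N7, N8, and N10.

N3 = H; N7 = L; N8 = L; N10 = H

N1 = in2 NOR in1 = L NOR H = L
N3 = NOT N1 = NOT L = H
N4 = in2 XOR in1 = L XOR H = H
N5 = in2 NOR N4 = L NOR H = L
N6 = in0 AND N5 = H AND L = L
N7 = N6 XOR in2 = L XOR L = L
N8 = NOT N4 = NOT H = L
N9 = N7 XOR in2 = L XOR L = L
N10 = in1 OR N9 = H OR L = H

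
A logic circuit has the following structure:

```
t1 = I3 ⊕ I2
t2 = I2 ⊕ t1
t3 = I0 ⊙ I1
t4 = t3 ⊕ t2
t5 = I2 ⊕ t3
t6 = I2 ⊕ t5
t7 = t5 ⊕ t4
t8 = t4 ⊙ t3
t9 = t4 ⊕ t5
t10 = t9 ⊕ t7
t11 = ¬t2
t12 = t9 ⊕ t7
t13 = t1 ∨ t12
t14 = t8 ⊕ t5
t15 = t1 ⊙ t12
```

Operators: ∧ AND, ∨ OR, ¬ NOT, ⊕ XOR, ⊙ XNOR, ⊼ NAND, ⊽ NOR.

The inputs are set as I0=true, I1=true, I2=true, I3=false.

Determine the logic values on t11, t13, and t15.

t1 = I3 XOR I2 = false XOR true = true
t2 = I2 XOR t1 = true XOR true = false
t3 = I0 XNOR I1 = true XNOR true = true
t4 = t3 XOR t2 = true XOR false = true
t5 = I2 XOR t3 = true XOR true = false
t7 = t5 XOR t4 = false XOR true = true
t9 = t4 XOR t5 = true XOR false = true
t11 = NOT t2 = NOT false = true
t12 = t9 XOR t7 = true XOR true = false
t13 = t1 OR t12 = true OR false = true
t15 = t1 XNOR t12 = true XNOR false = false

t11 = true, t13 = true, t15 = false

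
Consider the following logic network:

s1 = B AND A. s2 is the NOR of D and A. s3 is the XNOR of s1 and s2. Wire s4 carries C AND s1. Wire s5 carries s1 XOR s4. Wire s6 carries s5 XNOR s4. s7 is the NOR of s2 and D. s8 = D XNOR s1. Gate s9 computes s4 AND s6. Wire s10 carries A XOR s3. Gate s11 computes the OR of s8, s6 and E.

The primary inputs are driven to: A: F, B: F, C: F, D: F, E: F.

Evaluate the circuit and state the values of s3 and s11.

s3 = F; s11 = T

s1 = B AND A = F AND F = F
s2 = D NOR A = F NOR F = T
s3 = s1 XNOR s2 = F XNOR T = F
s4 = C AND s1 = F AND F = F
s5 = s1 XOR s4 = F XOR F = F
s6 = s5 XNOR s4 = F XNOR F = T
s8 = D XNOR s1 = F XNOR F = T
s11 = s8 OR s6 OR E = T OR T OR F = T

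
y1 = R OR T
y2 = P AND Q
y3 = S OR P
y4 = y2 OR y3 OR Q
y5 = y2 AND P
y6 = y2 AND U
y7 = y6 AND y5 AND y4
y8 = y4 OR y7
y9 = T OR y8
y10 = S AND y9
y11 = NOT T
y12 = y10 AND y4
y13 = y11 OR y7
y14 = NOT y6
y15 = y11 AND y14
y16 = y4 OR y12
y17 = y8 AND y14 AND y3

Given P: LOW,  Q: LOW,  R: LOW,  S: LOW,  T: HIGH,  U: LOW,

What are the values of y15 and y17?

y2 = P AND Q = LOW AND LOW = LOW
y3 = S OR P = LOW OR LOW = LOW
y4 = y2 OR y3 OR Q = LOW OR LOW OR LOW = LOW
y5 = y2 AND P = LOW AND LOW = LOW
y6 = y2 AND U = LOW AND LOW = LOW
y7 = y6 AND y5 AND y4 = LOW AND LOW AND LOW = LOW
y8 = y4 OR y7 = LOW OR LOW = LOW
y11 = NOT T = NOT HIGH = LOW
y14 = NOT y6 = NOT LOW = HIGH
y15 = y11 AND y14 = LOW AND HIGH = LOW
y17 = y8 AND y14 AND y3 = LOW AND HIGH AND LOW = LOW

y15 = LOW, y17 = LOW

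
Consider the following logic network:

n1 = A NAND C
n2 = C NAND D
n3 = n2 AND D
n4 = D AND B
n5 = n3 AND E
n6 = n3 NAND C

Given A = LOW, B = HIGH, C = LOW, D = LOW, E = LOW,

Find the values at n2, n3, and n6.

n2 = HIGH  n3 = LOW  n6 = HIGH

n2 = C NAND D = LOW NAND LOW = HIGH
n3 = n2 AND D = HIGH AND LOW = LOW
n6 = n3 NAND C = LOW NAND LOW = HIGH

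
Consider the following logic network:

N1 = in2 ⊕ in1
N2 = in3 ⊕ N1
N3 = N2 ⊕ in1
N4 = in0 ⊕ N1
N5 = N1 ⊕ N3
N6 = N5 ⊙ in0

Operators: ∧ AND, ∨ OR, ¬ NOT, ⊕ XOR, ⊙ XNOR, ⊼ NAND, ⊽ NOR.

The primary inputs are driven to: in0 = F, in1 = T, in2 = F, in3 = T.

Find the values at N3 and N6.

N1 = in2 XOR in1 = F XOR T = T
N2 = in3 XOR N1 = T XOR T = F
N3 = N2 XOR in1 = F XOR T = T
N5 = N1 XOR N3 = T XOR T = F
N6 = N5 XNOR in0 = F XNOR F = T

N3 = T, N6 = T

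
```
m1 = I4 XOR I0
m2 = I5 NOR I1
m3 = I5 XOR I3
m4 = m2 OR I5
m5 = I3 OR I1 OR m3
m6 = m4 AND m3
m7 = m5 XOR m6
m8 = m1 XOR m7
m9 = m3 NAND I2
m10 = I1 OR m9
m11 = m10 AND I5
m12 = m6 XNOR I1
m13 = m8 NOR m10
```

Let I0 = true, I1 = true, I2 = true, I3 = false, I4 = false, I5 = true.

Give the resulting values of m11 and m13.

m1 = I4 XOR I0 = false XOR true = true
m2 = I5 NOR I1 = true NOR true = false
m3 = I5 XOR I3 = true XOR false = true
m4 = m2 OR I5 = false OR true = true
m5 = I3 OR I1 OR m3 = false OR true OR true = true
m6 = m4 AND m3 = true AND true = true
m7 = m5 XOR m6 = true XOR true = false
m8 = m1 XOR m7 = true XOR false = true
m9 = m3 NAND I2 = true NAND true = false
m10 = I1 OR m9 = true OR false = true
m11 = m10 AND I5 = true AND true = true
m13 = m8 NOR m10 = true NOR true = false

m11 = true, m13 = false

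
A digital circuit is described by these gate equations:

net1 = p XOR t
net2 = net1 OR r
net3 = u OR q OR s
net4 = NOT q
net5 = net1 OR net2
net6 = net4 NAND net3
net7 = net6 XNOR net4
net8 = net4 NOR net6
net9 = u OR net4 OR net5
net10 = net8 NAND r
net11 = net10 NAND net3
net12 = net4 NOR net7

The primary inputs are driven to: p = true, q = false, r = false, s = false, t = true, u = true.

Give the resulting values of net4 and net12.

net4 = true, net12 = false

net3 = u OR q OR s = true OR false OR false = true
net4 = NOT q = NOT false = true
net6 = net4 NAND net3 = true NAND true = false
net7 = net6 XNOR net4 = false XNOR true = false
net12 = net4 NOR net7 = true NOR false = false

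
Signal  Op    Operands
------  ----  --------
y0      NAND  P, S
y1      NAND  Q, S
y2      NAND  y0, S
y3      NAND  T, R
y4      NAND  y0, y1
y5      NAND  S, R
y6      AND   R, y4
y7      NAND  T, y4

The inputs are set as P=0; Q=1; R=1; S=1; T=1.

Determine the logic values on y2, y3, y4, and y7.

y2 = 0; y3 = 0; y4 = 1; y7 = 0

y0 = P NAND S = 0 NAND 1 = 1
y1 = Q NAND S = 1 NAND 1 = 0
y2 = y0 NAND S = 1 NAND 1 = 0
y3 = T NAND R = 1 NAND 1 = 0
y4 = y0 NAND y1 = 1 NAND 0 = 1
y7 = T NAND y4 = 1 NAND 1 = 0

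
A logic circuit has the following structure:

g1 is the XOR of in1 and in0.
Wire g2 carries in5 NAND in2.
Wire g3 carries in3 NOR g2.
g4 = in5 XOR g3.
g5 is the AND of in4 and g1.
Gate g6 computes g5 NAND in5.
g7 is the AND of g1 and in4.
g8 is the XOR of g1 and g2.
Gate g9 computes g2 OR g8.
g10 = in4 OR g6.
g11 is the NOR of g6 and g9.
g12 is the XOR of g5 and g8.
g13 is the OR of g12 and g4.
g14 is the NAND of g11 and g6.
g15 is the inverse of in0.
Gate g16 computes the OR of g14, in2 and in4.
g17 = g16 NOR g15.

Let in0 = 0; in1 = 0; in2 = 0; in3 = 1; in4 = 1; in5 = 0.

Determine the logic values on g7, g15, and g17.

g1 = in1 XOR in0 = 0 XOR 0 = 0
g2 = in5 NAND in2 = 0 NAND 0 = 1
g5 = in4 AND g1 = 1 AND 0 = 0
g6 = g5 NAND in5 = 0 NAND 0 = 1
g7 = g1 AND in4 = 0 AND 1 = 0
g8 = g1 XOR g2 = 0 XOR 1 = 1
g9 = g2 OR g8 = 1 OR 1 = 1
g11 = g6 NOR g9 = 1 NOR 1 = 0
g14 = g11 NAND g6 = 0 NAND 1 = 1
g15 = NOT in0 = NOT 0 = 1
g16 = g14 OR in2 OR in4 = 1 OR 0 OR 1 = 1
g17 = g16 NOR g15 = 1 NOR 1 = 0

g7 = 0; g15 = 1; g17 = 0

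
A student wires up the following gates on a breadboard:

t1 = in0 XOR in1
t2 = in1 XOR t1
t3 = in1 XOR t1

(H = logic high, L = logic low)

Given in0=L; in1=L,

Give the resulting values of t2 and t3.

t1 = in0 XOR in1 = L XOR L = L
t2 = in1 XOR t1 = L XOR L = L
t3 = in1 XOR t1 = L XOR L = L

t2 = L  t3 = L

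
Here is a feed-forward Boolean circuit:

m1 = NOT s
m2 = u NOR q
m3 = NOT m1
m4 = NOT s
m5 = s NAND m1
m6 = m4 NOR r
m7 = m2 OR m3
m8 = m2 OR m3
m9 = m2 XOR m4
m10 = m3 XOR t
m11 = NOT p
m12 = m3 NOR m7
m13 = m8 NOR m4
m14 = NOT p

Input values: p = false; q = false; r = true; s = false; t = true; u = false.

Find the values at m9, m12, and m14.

m9 = false; m12 = false; m14 = true

m1 = NOT s = NOT false = true
m2 = u NOR q = false NOR false = true
m3 = NOT m1 = NOT true = false
m4 = NOT s = NOT false = true
m7 = m2 OR m3 = true OR false = true
m9 = m2 XOR m4 = true XOR true = false
m12 = m3 NOR m7 = false NOR true = false
m14 = NOT p = NOT false = true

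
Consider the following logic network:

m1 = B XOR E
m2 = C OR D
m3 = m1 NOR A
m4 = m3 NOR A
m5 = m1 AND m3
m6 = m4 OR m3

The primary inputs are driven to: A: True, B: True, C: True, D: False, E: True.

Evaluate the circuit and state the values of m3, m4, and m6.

m1 = B XOR E = True XOR True = False
m3 = m1 NOR A = False NOR True = False
m4 = m3 NOR A = False NOR True = False
m6 = m4 OR m3 = False OR False = False

m3 = False  m4 = False  m6 = False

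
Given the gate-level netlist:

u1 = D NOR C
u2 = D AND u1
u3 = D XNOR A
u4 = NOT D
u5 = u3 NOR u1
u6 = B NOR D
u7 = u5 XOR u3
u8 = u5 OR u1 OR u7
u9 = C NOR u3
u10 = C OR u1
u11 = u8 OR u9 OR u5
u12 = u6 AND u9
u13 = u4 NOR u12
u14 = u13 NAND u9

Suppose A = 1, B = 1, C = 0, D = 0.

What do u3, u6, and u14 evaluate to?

u3 = 0, u6 = 0, u14 = 1

u3 = D XNOR A = 0 XNOR 1 = 0
u4 = NOT D = NOT 0 = 1
u6 = B NOR D = 1 NOR 0 = 0
u9 = C NOR u3 = 0 NOR 0 = 1
u12 = u6 AND u9 = 0 AND 1 = 0
u13 = u4 NOR u12 = 1 NOR 0 = 0
u14 = u13 NAND u9 = 0 NAND 1 = 1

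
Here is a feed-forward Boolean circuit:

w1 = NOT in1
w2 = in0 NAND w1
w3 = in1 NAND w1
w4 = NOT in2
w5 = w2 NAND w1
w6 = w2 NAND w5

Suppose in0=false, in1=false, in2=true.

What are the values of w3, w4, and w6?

w1 = NOT in1 = NOT false = true
w2 = in0 NAND w1 = false NAND true = true
w3 = in1 NAND w1 = false NAND true = true
w4 = NOT in2 = NOT true = false
w5 = w2 NAND w1 = true NAND true = false
w6 = w2 NAND w5 = true NAND false = true

w3 = true, w4 = false, w6 = true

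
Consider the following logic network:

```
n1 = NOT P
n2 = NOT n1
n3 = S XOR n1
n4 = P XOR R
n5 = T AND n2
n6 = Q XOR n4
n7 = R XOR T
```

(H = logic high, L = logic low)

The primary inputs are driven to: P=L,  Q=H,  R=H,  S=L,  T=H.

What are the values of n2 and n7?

n1 = NOT P = NOT L = H
n2 = NOT n1 = NOT H = L
n7 = R XOR T = H XOR H = L

n2 = L, n7 = L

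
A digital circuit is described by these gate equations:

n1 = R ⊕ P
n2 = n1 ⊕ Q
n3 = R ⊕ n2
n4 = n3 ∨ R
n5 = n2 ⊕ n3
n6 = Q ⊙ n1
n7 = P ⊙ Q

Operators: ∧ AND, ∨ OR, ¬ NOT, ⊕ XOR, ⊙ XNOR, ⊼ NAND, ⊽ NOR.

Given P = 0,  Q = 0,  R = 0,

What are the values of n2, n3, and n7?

n2 = 0; n3 = 0; n7 = 1

n1 = R XOR P = 0 XOR 0 = 0
n2 = n1 XOR Q = 0 XOR 0 = 0
n3 = R XOR n2 = 0 XOR 0 = 0
n7 = P XNOR Q = 0 XNOR 0 = 1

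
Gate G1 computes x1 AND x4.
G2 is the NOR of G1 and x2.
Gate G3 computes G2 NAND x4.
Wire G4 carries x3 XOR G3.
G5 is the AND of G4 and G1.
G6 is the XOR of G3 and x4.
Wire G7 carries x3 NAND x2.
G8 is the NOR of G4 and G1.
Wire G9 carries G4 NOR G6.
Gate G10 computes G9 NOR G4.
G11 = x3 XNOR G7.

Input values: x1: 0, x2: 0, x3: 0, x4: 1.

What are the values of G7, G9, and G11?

G7 = 1, G9 = 0, G11 = 0

G1 = x1 AND x4 = 0 AND 1 = 0
G2 = G1 NOR x2 = 0 NOR 0 = 1
G3 = G2 NAND x4 = 1 NAND 1 = 0
G4 = x3 XOR G3 = 0 XOR 0 = 0
G6 = G3 XOR x4 = 0 XOR 1 = 1
G7 = x3 NAND x2 = 0 NAND 0 = 1
G9 = G4 NOR G6 = 0 NOR 1 = 0
G11 = x3 XNOR G7 = 0 XNOR 1 = 0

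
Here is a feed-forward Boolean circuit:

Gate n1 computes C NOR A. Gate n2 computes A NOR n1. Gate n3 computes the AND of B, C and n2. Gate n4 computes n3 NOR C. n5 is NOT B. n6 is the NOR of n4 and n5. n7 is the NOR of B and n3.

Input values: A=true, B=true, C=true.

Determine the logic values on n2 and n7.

n1 = C NOR A = true NOR true = false
n2 = A NOR n1 = true NOR false = false
n3 = B AND C AND n2 = true AND true AND false = false
n7 = B NOR n3 = true NOR false = false

n2 = false; n7 = false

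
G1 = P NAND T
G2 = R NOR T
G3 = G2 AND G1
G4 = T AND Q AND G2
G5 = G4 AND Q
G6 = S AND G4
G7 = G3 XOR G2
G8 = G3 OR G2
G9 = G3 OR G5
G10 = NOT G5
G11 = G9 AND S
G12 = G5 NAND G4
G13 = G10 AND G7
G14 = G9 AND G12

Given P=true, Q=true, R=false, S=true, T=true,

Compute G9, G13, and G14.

G9 = false  G13 = false  G14 = false

G1 = P NAND T = true NAND true = false
G2 = R NOR T = false NOR true = false
G3 = G2 AND G1 = false AND false = false
G4 = T AND Q AND G2 = true AND true AND false = false
G5 = G4 AND Q = false AND true = false
G7 = G3 XOR G2 = false XOR false = false
G9 = G3 OR G5 = false OR false = false
G10 = NOT G5 = NOT false = true
G12 = G5 NAND G4 = false NAND false = true
G13 = G10 AND G7 = true AND false = false
G14 = G9 AND G12 = false AND true = false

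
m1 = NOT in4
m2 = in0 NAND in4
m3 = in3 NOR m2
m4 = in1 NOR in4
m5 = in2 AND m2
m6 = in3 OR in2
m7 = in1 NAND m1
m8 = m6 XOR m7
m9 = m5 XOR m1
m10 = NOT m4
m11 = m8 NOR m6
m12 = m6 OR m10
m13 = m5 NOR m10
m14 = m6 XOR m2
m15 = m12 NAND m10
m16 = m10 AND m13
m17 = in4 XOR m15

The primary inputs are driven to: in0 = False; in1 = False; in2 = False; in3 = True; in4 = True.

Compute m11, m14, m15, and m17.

m11 = False, m14 = False, m15 = False, m17 = True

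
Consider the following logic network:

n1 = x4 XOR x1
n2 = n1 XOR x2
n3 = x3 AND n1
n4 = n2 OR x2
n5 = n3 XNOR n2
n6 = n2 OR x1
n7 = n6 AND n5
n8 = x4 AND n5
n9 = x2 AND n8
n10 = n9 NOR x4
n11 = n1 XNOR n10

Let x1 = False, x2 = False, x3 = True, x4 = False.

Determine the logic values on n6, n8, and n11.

n6 = False, n8 = False, n11 = False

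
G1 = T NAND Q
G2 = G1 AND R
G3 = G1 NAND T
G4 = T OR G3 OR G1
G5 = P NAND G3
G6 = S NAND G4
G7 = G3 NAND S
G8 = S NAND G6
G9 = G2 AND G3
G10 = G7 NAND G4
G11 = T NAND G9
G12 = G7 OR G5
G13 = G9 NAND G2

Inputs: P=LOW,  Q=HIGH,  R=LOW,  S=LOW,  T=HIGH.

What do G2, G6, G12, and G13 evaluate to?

G2 = LOW  G6 = HIGH  G12 = HIGH  G13 = HIGH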